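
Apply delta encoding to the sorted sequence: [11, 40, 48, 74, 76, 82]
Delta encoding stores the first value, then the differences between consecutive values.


First value: 11
Deltas:
  40 - 11 = 29
  48 - 40 = 8
  74 - 48 = 26
  76 - 74 = 2
  82 - 76 = 6


Delta encoded: [11, 29, 8, 26, 2, 6]


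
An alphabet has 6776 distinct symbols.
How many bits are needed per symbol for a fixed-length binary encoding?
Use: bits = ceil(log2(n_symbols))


log2(6776) = 12.7262
Bracket: 2^12 = 4096 < 6776 <= 2^13 = 8192
So ceil(log2(6776)) = 13

bits = ceil(log2(6776)) = ceil(12.7262) = 13 bits


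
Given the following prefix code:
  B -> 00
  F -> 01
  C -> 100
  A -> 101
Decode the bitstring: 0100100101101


Decoding step by step:
Bits 01 -> F
Bits 00 -> B
Bits 100 -> C
Bits 101 -> A
Bits 101 -> A


Decoded message: FBCAA


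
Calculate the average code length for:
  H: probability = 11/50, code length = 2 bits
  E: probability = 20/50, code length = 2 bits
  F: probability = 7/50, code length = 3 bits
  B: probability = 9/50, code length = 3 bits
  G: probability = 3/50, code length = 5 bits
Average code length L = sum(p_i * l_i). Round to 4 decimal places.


Weighted contributions p_i * l_i:
  H: (11/50) * 2 = 22/50
  E: (20/50) * 2 = 40/50
  F: (7/50) * 3 = 21/50
  B: (9/50) * 3 = 27/50
  G: (3/50) * 5 = 15/50
Sum = (22 + 40 + 21 + 27 + 15)/50 = 125/50

L = 125/50 = 2.5000 bits/symbol


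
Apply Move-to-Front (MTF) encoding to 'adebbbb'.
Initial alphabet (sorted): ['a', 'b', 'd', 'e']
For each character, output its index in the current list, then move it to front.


MTF encoding:
'a': index 0 in ['a', 'b', 'd', 'e'] -> ['a', 'b', 'd', 'e']
'd': index 2 in ['a', 'b', 'd', 'e'] -> ['d', 'a', 'b', 'e']
'e': index 3 in ['d', 'a', 'b', 'e'] -> ['e', 'd', 'a', 'b']
'b': index 3 in ['e', 'd', 'a', 'b'] -> ['b', 'e', 'd', 'a']
'b': index 0 in ['b', 'e', 'd', 'a'] -> ['b', 'e', 'd', 'a']
'b': index 0 in ['b', 'e', 'd', 'a'] -> ['b', 'e', 'd', 'a']
'b': index 0 in ['b', 'e', 'd', 'a'] -> ['b', 'e', 'd', 'a']


Output: [0, 2, 3, 3, 0, 0, 0]


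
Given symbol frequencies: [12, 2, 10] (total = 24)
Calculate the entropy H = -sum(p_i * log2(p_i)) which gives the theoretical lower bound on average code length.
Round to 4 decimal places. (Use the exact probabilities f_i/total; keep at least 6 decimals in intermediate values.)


Per-symbol terms -p_i * log2(p_i) with p_i = f_i/24:
  p = 12/24 = 0.500000: log2(p) = -1.000000, -p*log2(p) = 0.500000
  p = 2/24 = 0.083333: log2(p) = -3.584963, -p*log2(p) = 0.298747
  p = 10/24 = 0.416667: log2(p) = -1.263034, -p*log2(p) = 0.526264
H = 0.500000 + 0.298747 + 0.526264 = 1.325011

H = 1.325 bits/symbol


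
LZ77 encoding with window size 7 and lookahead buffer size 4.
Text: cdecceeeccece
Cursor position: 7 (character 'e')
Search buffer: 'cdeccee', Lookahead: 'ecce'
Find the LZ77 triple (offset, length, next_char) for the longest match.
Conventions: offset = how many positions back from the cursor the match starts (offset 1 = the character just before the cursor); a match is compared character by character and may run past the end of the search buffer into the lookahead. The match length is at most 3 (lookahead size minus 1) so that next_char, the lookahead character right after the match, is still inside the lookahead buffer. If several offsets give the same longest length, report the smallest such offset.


Try each offset into the search buffer:
  offset=1 (pos 6, char 'e'): match length 1
  offset=2 (pos 5, char 'e'): match length 1
  offset=3 (pos 4, char 'c'): match length 0
  offset=4 (pos 3, char 'c'): match length 0
  offset=5 (pos 2, char 'e'): match length 3
  offset=6 (pos 1, char 'd'): match length 0
  offset=7 (pos 0, char 'c'): match length 0
Longest match has length 3 at offset 5.
next_char = character at position 7 + 3 = 10 -> 'e'

Best match: offset=5, length=3 (matching 'ecc' starting at position 2)
LZ77 triple: (5, 3, 'e')


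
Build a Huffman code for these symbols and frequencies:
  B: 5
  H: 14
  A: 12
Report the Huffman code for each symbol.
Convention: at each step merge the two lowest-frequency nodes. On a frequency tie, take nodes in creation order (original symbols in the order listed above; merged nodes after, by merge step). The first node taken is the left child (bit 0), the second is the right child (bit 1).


Huffman tree construction:
Step 1: Merge B(5) + A(12) = 17
Step 2: Merge H(14) + (B+A)(17) = 31
Read each symbol's code off the tree from the root (left child = 0, right child = 1).

Codes:
  B: 10 (length 2)
  H: 0 (length 1)
  A: 11 (length 2)
Average code length: 48/31 = 1.5484 bits/symbol


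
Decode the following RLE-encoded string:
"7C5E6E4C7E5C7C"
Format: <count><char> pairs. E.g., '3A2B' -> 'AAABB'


Expanding each <count><char> pair:
  7C -> 'CCCCCCC'
  5E -> 'EEEEE'
  6E -> 'EEEEEE'
  4C -> 'CCCC'
  7E -> 'EEEEEEE'
  5C -> 'CCCCC'
  7C -> 'CCCCCCC'

Decoded = CCCCCCCEEEEEEEEEEECCCCEEEEEEECCCCCCCCCCCC


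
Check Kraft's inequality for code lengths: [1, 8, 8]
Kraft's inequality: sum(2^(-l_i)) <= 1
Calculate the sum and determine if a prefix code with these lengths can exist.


Sum = 2^(-1) + 2^(-8) + 2^(-8)
    = 0.5 + 0.00390625 + 0.00390625
    = 130/256 = 0.5078125
Since 0.5078125 <= 1, Kraft's inequality IS satisfied.
A prefix code with these lengths CAN exist.

Kraft sum = 0.5078125. Satisfied.


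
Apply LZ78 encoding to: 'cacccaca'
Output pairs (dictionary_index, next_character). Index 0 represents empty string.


LZ78 encoding steps:
Dictionary: {0: ''}
Step 1: w='' (idx 0), next='c' -> output (0, 'c'), add 'c' as idx 1
Step 2: w='' (idx 0), next='a' -> output (0, 'a'), add 'a' as idx 2
Step 3: w='c' (idx 1), next='c' -> output (1, 'c'), add 'cc' as idx 3
Step 4: w='c' (idx 1), next='a' -> output (1, 'a'), add 'ca' as idx 4
Step 5: w='ca' (idx 4), end of input -> output (4, '')


Encoded: [(0, 'c'), (0, 'a'), (1, 'c'), (1, 'a'), (4, '')]


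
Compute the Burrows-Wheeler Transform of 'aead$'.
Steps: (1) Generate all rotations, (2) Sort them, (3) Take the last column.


Rotations (sorted):
  0: $aead -> last char: d
  1: ad$ae -> last char: e
  2: aead$ -> last char: $
  3: d$aea -> last char: a
  4: ead$a -> last char: a


BWT = de$aa


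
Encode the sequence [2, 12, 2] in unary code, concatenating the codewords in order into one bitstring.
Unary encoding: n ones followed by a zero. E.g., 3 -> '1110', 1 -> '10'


Encode each number as n ones followed by a terminating 0:
  2 -> 110 (3 bits)
  12 -> 1111111111110 (13 bits)
  2 -> 110 (3 bits)
Total length = 3 + 13 + 3 = 19 bits.

Unary([2, 12, 2]) = 1101111111111110110 (19 bits)


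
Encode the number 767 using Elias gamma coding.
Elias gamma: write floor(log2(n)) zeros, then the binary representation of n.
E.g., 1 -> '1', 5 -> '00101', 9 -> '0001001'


num_bits = floor(log2(767)) + 1 = 10
leading_zeros = num_bits - 1 = 9
binary(767) = 1011111111

Elias gamma(767) = '000000000' + '1011111111' = 0000000001011111111 (19 bits)


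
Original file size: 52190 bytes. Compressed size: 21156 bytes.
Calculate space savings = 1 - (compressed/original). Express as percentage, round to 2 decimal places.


ratio = compressed/original = 21156/52190 = 0.405365
savings = 1 - ratio = 1 - 0.405365 = 0.594635
as a percentage: 0.594635 * 100 = 59.46%

Space savings = 1 - 21156/52190 = 59.46%


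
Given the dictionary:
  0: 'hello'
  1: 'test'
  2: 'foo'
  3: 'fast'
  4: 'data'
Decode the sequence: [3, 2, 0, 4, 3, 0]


Look up each index in the dictionary:
  3 -> 'fast'
  2 -> 'foo'
  0 -> 'hello'
  4 -> 'data'
  3 -> 'fast'
  0 -> 'hello'

Decoded: "fast foo hello data fast hello"


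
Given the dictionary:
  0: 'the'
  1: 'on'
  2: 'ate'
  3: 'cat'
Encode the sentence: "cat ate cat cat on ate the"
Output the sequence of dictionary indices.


Look up each word in the dictionary:
  'cat' -> 3
  'ate' -> 2
  'cat' -> 3
  'cat' -> 3
  'on' -> 1
  'ate' -> 2
  'the' -> 0

Encoded: [3, 2, 3, 3, 1, 2, 0]


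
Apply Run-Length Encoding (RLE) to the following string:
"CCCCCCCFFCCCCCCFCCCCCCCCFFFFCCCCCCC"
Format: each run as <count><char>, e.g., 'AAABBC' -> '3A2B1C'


Scanning runs left to right:
  i=0: run of 'C' x 7 -> '7C'
  i=7: run of 'F' x 2 -> '2F'
  i=9: run of 'C' x 6 -> '6C'
  i=15: run of 'F' x 1 -> '1F'
  i=16: run of 'C' x 8 -> '8C'
  i=24: run of 'F' x 4 -> '4F'
  i=28: run of 'C' x 7 -> '7C'

RLE = 7C2F6C1F8C4F7C


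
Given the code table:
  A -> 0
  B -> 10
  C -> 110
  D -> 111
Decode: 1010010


Decoding:
10 -> B
10 -> B
0 -> A
10 -> B


Result: BBAB


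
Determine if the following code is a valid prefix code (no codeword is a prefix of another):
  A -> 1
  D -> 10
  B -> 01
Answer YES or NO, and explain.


Checking each pair (does one codeword prefix another?):
  A='1' vs D='10': prefix -- VIOLATION

NO -- this is NOT a valid prefix code. A (1) is a prefix of D (10).


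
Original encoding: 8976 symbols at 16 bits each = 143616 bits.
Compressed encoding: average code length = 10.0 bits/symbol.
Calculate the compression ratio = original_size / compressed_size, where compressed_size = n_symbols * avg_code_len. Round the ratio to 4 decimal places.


original_size = n_symbols * orig_bits = 8976 * 16 = 143616 bits
compressed_size = n_symbols * avg_code_len = 8976 * 10.0 = 89760.0 bits
ratio = original_size / compressed_size = 143616 / 89760.0 = 1.6

Compression ratio = 1.6


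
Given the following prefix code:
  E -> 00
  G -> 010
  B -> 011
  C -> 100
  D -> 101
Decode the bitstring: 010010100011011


Decoding step by step:
Bits 010 -> G
Bits 010 -> G
Bits 100 -> C
Bits 011 -> B
Bits 011 -> B


Decoded message: GGCBB


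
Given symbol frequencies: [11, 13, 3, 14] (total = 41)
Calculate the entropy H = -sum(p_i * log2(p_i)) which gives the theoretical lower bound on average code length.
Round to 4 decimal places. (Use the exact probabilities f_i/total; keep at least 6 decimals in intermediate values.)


Per-symbol terms -p_i * log2(p_i) with p_i = f_i/41:
  p = 11/41 = 0.268293: log2(p) = -1.898120, -p*log2(p) = 0.509252
  p = 13/41 = 0.317073: log2(p) = -1.657112, -p*log2(p) = 0.525426
  p = 3/41 = 0.073171: log2(p) = -3.772590, -p*log2(p) = 0.276043
  p = 14/41 = 0.341463: log2(p) = -1.550197, -p*log2(p) = 0.529336
H = 0.509252 + 0.525426 + 0.276043 + 0.529336 = 1.840057

H = 1.8401 bits/symbol


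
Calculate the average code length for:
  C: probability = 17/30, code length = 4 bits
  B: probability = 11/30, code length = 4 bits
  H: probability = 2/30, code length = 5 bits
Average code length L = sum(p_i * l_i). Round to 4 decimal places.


Weighted contributions p_i * l_i:
  C: (17/30) * 4 = 68/30
  B: (11/30) * 4 = 44/30
  H: (2/30) * 5 = 10/30
Sum = (68 + 44 + 10)/30 = 122/30

L = 122/30 = 4.0667 bits/symbol


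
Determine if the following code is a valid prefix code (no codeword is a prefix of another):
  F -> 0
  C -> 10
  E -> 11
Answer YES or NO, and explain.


Checking each pair (does one codeword prefix another?):
  F='0' vs C='10': no prefix
  F='0' vs E='11': no prefix
  C='10' vs F='0': no prefix
  C='10' vs E='11': no prefix
  E='11' vs F='0': no prefix
  E='11' vs C='10': no prefix
No violation found over all pairs.

YES -- this is a valid prefix code. No codeword is a prefix of any other codeword.


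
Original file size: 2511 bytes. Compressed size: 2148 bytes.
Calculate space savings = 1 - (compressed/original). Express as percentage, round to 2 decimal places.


ratio = compressed/original = 2148/2511 = 0.855436
savings = 1 - ratio = 1 - 0.855436 = 0.144564
as a percentage: 0.144564 * 100 = 14.46%

Space savings = 1 - 2148/2511 = 14.46%


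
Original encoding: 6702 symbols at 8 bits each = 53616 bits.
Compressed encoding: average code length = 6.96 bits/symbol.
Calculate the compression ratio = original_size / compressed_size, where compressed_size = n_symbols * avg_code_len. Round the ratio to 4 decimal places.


original_size = n_symbols * orig_bits = 6702 * 8 = 53616 bits
compressed_size = n_symbols * avg_code_len = 6702 * 6.96 = 46645.92 bits
ratio = original_size / compressed_size = 53616 / 46645.92 = 1.1494

Compression ratio = 1.1494


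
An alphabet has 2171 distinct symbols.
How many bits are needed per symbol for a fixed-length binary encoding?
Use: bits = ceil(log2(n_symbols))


log2(2171) = 11.0841
Bracket: 2^11 = 2048 < 2171 <= 2^12 = 4096
So ceil(log2(2171)) = 12

bits = ceil(log2(2171)) = ceil(11.0841) = 12 bits


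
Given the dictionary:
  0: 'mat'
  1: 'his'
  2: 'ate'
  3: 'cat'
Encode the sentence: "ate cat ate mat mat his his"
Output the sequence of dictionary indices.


Look up each word in the dictionary:
  'ate' -> 2
  'cat' -> 3
  'ate' -> 2
  'mat' -> 0
  'mat' -> 0
  'his' -> 1
  'his' -> 1

Encoded: [2, 3, 2, 0, 0, 1, 1]


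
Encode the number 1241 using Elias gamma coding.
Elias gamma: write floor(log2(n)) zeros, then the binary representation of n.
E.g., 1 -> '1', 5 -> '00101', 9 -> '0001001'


num_bits = floor(log2(1241)) + 1 = 11
leading_zeros = num_bits - 1 = 10
binary(1241) = 10011011001

Elias gamma(1241) = '0000000000' + '10011011001' = 000000000010011011001 (21 bits)


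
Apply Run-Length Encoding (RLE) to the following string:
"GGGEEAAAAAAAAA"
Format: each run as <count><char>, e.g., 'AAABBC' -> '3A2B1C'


Scanning runs left to right:
  i=0: run of 'G' x 3 -> '3G'
  i=3: run of 'E' x 2 -> '2E'
  i=5: run of 'A' x 9 -> '9A'

RLE = 3G2E9A


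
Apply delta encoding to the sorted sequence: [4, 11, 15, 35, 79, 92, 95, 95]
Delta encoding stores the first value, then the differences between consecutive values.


First value: 4
Deltas:
  11 - 4 = 7
  15 - 11 = 4
  35 - 15 = 20
  79 - 35 = 44
  92 - 79 = 13
  95 - 92 = 3
  95 - 95 = 0


Delta encoded: [4, 7, 4, 20, 44, 13, 3, 0]


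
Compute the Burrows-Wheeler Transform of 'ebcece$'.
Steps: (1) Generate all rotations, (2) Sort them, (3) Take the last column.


Rotations (sorted):
  0: $ebcece -> last char: e
  1: bcece$e -> last char: e
  2: ce$ebce -> last char: e
  3: cece$eb -> last char: b
  4: e$ebcec -> last char: c
  5: ebcece$ -> last char: $
  6: ece$ebc -> last char: c


BWT = eeebc$c


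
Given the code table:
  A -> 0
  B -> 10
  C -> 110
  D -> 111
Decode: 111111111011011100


Decoding:
111 -> D
111 -> D
111 -> D
0 -> A
110 -> C
111 -> D
0 -> A
0 -> A


Result: DDDACDAA


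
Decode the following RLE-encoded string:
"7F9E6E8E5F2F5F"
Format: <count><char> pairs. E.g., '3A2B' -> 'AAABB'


Expanding each <count><char> pair:
  7F -> 'FFFFFFF'
  9E -> 'EEEEEEEEE'
  6E -> 'EEEEEE'
  8E -> 'EEEEEEEE'
  5F -> 'FFFFF'
  2F -> 'FF'
  5F -> 'FFFFF'

Decoded = FFFFFFFEEEEEEEEEEEEEEEEEEEEEEEFFFFFFFFFFFF


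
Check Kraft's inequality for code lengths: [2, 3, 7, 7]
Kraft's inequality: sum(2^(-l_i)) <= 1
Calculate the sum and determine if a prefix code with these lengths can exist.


Sum = 2^(-2) + 2^(-3) + 2^(-7) + 2^(-7)
    = 0.25 + 0.125 + 0.0078125 + 0.0078125
    = 50/128 = 0.390625
Since 0.390625 <= 1, Kraft's inequality IS satisfied.
A prefix code with these lengths CAN exist.

Kraft sum = 0.390625. Satisfied.


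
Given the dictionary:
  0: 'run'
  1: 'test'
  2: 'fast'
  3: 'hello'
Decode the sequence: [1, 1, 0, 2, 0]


Look up each index in the dictionary:
  1 -> 'test'
  1 -> 'test'
  0 -> 'run'
  2 -> 'fast'
  0 -> 'run'

Decoded: "test test run fast run"


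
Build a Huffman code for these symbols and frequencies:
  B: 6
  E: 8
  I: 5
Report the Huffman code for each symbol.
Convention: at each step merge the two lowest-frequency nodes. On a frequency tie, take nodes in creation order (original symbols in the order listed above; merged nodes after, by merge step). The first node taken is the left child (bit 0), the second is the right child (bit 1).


Huffman tree construction:
Step 1: Merge I(5) + B(6) = 11
Step 2: Merge E(8) + (I+B)(11) = 19
Read each symbol's code off the tree from the root (left child = 0, right child = 1).

Codes:
  B: 11 (length 2)
  E: 0 (length 1)
  I: 10 (length 2)
Average code length: 30/19 = 1.5789 bits/symbol


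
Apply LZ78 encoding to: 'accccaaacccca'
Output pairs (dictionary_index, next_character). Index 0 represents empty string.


LZ78 encoding steps:
Dictionary: {0: ''}
Step 1: w='' (idx 0), next='a' -> output (0, 'a'), add 'a' as idx 1
Step 2: w='' (idx 0), next='c' -> output (0, 'c'), add 'c' as idx 2
Step 3: w='c' (idx 2), next='c' -> output (2, 'c'), add 'cc' as idx 3
Step 4: w='c' (idx 2), next='a' -> output (2, 'a'), add 'ca' as idx 4
Step 5: w='a' (idx 1), next='a' -> output (1, 'a'), add 'aa' as idx 5
Step 6: w='cc' (idx 3), next='c' -> output (3, 'c'), add 'ccc' as idx 6
Step 7: w='ca' (idx 4), end of input -> output (4, '')


Encoded: [(0, 'a'), (0, 'c'), (2, 'c'), (2, 'a'), (1, 'a'), (3, 'c'), (4, '')]


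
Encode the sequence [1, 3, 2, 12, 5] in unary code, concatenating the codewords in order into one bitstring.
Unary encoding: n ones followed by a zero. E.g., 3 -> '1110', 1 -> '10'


Encode each number as n ones followed by a terminating 0:
  1 -> 10 (2 bits)
  3 -> 1110 (4 bits)
  2 -> 110 (3 bits)
  12 -> 1111111111110 (13 bits)
  5 -> 111110 (6 bits)
Total length = 2 + 4 + 3 + 13 + 6 = 28 bits.

Unary([1, 3, 2, 12, 5]) = 1011101101111111111110111110 (28 bits)


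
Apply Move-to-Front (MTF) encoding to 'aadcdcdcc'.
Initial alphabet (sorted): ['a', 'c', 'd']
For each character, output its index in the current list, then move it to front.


MTF encoding:
'a': index 0 in ['a', 'c', 'd'] -> ['a', 'c', 'd']
'a': index 0 in ['a', 'c', 'd'] -> ['a', 'c', 'd']
'd': index 2 in ['a', 'c', 'd'] -> ['d', 'a', 'c']
'c': index 2 in ['d', 'a', 'c'] -> ['c', 'd', 'a']
'd': index 1 in ['c', 'd', 'a'] -> ['d', 'c', 'a']
'c': index 1 in ['d', 'c', 'a'] -> ['c', 'd', 'a']
'd': index 1 in ['c', 'd', 'a'] -> ['d', 'c', 'a']
'c': index 1 in ['d', 'c', 'a'] -> ['c', 'd', 'a']
'c': index 0 in ['c', 'd', 'a'] -> ['c', 'd', 'a']


Output: [0, 0, 2, 2, 1, 1, 1, 1, 0]


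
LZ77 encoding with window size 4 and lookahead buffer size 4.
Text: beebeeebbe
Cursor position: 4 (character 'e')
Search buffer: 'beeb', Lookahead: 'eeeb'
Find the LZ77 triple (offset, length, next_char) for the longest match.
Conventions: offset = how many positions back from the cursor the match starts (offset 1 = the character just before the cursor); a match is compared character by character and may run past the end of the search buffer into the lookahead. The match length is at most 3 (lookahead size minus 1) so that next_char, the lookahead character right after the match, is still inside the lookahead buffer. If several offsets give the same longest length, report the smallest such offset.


Try each offset into the search buffer:
  offset=1 (pos 3, char 'b'): match length 0
  offset=2 (pos 2, char 'e'): match length 1
  offset=3 (pos 1, char 'e'): match length 2
  offset=4 (pos 0, char 'b'): match length 0
Longest match has length 2 at offset 3.
next_char = character at position 4 + 2 = 6 -> 'e'

Best match: offset=3, length=2 (matching 'ee' starting at position 1)
LZ77 triple: (3, 2, 'e')


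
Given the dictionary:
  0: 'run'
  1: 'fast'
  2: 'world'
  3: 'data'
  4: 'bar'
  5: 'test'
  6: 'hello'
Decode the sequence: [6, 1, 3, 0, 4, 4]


Look up each index in the dictionary:
  6 -> 'hello'
  1 -> 'fast'
  3 -> 'data'
  0 -> 'run'
  4 -> 'bar'
  4 -> 'bar'

Decoded: "hello fast data run bar bar"


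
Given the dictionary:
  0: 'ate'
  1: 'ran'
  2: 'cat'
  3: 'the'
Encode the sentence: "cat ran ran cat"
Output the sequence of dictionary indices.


Look up each word in the dictionary:
  'cat' -> 2
  'ran' -> 1
  'ran' -> 1
  'cat' -> 2

Encoded: [2, 1, 1, 2]


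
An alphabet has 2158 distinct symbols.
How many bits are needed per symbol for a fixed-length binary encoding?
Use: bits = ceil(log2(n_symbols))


log2(2158) = 11.0755
Bracket: 2^11 = 2048 < 2158 <= 2^12 = 4096
So ceil(log2(2158)) = 12

bits = ceil(log2(2158)) = ceil(11.0755) = 12 bits


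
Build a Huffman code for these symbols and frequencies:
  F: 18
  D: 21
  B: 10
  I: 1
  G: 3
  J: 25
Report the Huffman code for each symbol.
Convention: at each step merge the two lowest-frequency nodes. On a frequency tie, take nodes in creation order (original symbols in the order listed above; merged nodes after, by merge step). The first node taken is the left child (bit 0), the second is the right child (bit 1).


Huffman tree construction:
Step 1: Merge I(1) + G(3) = 4
Step 2: Merge (I+G)(4) + B(10) = 14
Step 3: Merge ((I+G)+B)(14) + F(18) = 32
Step 4: Merge D(21) + J(25) = 46
Step 5: Merge (((I+G)+B)+F)(32) + (D+J)(46) = 78
Read each symbol's code off the tree from the root (left child = 0, right child = 1).

Codes:
  F: 01 (length 2)
  D: 10 (length 2)
  B: 001 (length 3)
  I: 0000 (length 4)
  G: 0001 (length 4)
  J: 11 (length 2)
Average code length: 174/78 = 2.2308 bits/symbol


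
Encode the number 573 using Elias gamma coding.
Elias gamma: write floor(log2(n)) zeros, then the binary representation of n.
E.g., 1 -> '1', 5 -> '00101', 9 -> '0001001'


num_bits = floor(log2(573)) + 1 = 10
leading_zeros = num_bits - 1 = 9
binary(573) = 1000111101

Elias gamma(573) = '000000000' + '1000111101' = 0000000001000111101 (19 bits)


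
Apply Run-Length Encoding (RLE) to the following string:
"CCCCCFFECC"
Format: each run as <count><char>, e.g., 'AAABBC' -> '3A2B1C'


Scanning runs left to right:
  i=0: run of 'C' x 5 -> '5C'
  i=5: run of 'F' x 2 -> '2F'
  i=7: run of 'E' x 1 -> '1E'
  i=8: run of 'C' x 2 -> '2C'

RLE = 5C2F1E2C


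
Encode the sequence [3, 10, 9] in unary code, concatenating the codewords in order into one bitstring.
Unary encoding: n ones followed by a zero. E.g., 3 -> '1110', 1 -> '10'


Encode each number as n ones followed by a terminating 0:
  3 -> 1110 (4 bits)
  10 -> 11111111110 (11 bits)
  9 -> 1111111110 (10 bits)
Total length = 4 + 11 + 10 = 25 bits.

Unary([3, 10, 9]) = 1110111111111101111111110 (25 bits)


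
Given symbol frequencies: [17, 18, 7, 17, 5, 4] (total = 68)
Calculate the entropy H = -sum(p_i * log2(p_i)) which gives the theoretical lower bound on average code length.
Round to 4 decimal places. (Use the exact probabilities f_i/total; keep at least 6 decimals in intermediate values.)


Per-symbol terms -p_i * log2(p_i) with p_i = f_i/68:
  p = 17/68 = 0.250000: log2(p) = -2.000000, -p*log2(p) = 0.500000
  p = 18/68 = 0.264706: log2(p) = -1.917538, -p*log2(p) = 0.507584
  p = 7/68 = 0.102941: log2(p) = -3.280108, -p*log2(p) = 0.337658
  p = 17/68 = 0.250000: log2(p) = -2.000000, -p*log2(p) = 0.500000
  p = 5/68 = 0.073529: log2(p) = -3.765535, -p*log2(p) = 0.276878
  p = 4/68 = 0.058824: log2(p) = -4.087463, -p*log2(p) = 0.240439
H = 0.500000 + 0.507584 + 0.337658 + 0.500000 + 0.276878 + 0.240439 = 2.362559

H = 2.3626 bits/symbol


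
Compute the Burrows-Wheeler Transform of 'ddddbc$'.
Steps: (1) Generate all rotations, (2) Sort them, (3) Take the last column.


Rotations (sorted):
  0: $ddddbc -> last char: c
  1: bc$dddd -> last char: d
  2: c$ddddb -> last char: b
  3: dbc$ddd -> last char: d
  4: ddbc$dd -> last char: d
  5: dddbc$d -> last char: d
  6: ddddbc$ -> last char: $


BWT = cdbddd$


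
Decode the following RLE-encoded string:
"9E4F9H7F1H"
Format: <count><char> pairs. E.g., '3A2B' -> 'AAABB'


Expanding each <count><char> pair:
  9E -> 'EEEEEEEEE'
  4F -> 'FFFF'
  9H -> 'HHHHHHHHH'
  7F -> 'FFFFFFF'
  1H -> 'H'

Decoded = EEEEEEEEEFFFFHHHHHHHHHFFFFFFFH


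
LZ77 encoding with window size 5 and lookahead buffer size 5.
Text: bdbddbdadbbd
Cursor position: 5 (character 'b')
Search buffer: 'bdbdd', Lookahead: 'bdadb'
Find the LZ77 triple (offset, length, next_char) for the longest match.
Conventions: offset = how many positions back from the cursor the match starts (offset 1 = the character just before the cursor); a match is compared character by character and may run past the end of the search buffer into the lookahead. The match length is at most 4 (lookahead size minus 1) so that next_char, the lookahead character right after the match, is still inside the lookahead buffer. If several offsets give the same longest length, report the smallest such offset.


Try each offset into the search buffer:
  offset=1 (pos 4, char 'd'): match length 0
  offset=2 (pos 3, char 'd'): match length 0
  offset=3 (pos 2, char 'b'): match length 2
  offset=4 (pos 1, char 'd'): match length 0
  offset=5 (pos 0, char 'b'): match length 2
Longest match has length 2, found at offsets 3, 5; take the smallest, offset 3.
next_char = character at position 5 + 2 = 7 -> 'a'

Best match: offset=3, length=2 (matching 'bd' starting at position 2)
LZ77 triple: (3, 2, 'a')


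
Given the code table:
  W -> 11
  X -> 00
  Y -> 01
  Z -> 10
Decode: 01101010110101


Decoding:
01 -> Y
10 -> Z
10 -> Z
10 -> Z
11 -> W
01 -> Y
01 -> Y


Result: YZZZWYY


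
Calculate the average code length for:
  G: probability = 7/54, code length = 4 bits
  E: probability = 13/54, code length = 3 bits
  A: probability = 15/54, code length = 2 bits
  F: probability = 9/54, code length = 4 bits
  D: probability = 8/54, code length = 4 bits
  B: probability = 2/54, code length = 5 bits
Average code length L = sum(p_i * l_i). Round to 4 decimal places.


Weighted contributions p_i * l_i:
  G: (7/54) * 4 = 28/54
  E: (13/54) * 3 = 39/54
  A: (15/54) * 2 = 30/54
  F: (9/54) * 4 = 36/54
  D: (8/54) * 4 = 32/54
  B: (2/54) * 5 = 10/54
Sum = (28 + 39 + 30 + 36 + 32 + 10)/54 = 175/54

L = 175/54 = 3.2407 bits/symbol


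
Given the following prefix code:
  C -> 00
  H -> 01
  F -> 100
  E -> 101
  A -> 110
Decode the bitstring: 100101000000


Decoding step by step:
Bits 100 -> F
Bits 101 -> E
Bits 00 -> C
Bits 00 -> C
Bits 00 -> C


Decoded message: FECCC


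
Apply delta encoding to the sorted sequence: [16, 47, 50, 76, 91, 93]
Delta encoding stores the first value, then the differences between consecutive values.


First value: 16
Deltas:
  47 - 16 = 31
  50 - 47 = 3
  76 - 50 = 26
  91 - 76 = 15
  93 - 91 = 2


Delta encoded: [16, 31, 3, 26, 15, 2]


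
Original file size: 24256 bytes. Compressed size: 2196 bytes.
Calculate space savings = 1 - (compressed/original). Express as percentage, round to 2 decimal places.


ratio = compressed/original = 2196/24256 = 0.090534
savings = 1 - ratio = 1 - 0.090534 = 0.909466
as a percentage: 0.909466 * 100 = 90.95%

Space savings = 1 - 2196/24256 = 90.95%


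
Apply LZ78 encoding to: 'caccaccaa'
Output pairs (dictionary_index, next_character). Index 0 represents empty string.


LZ78 encoding steps:
Dictionary: {0: ''}
Step 1: w='' (idx 0), next='c' -> output (0, 'c'), add 'c' as idx 1
Step 2: w='' (idx 0), next='a' -> output (0, 'a'), add 'a' as idx 2
Step 3: w='c' (idx 1), next='c' -> output (1, 'c'), add 'cc' as idx 3
Step 4: w='a' (idx 2), next='c' -> output (2, 'c'), add 'ac' as idx 4
Step 5: w='c' (idx 1), next='a' -> output (1, 'a'), add 'ca' as idx 5
Step 6: w='a' (idx 2), end of input -> output (2, '')


Encoded: [(0, 'c'), (0, 'a'), (1, 'c'), (2, 'c'), (1, 'a'), (2, '')]


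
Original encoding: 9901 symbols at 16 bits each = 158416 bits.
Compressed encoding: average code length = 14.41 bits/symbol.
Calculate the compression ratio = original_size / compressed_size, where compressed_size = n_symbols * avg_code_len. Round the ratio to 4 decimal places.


original_size = n_symbols * orig_bits = 9901 * 16 = 158416 bits
compressed_size = n_symbols * avg_code_len = 9901 * 14.41 = 142673.41 bits
ratio = original_size / compressed_size = 158416 / 142673.41 = 1.1103

Compression ratio = 1.1103


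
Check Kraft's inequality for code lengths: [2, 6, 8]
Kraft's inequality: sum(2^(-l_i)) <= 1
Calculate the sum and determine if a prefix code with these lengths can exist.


Sum = 2^(-2) + 2^(-6) + 2^(-8)
    = 0.25 + 0.015625 + 0.00390625
    = 69/256 = 0.26953125
Since 0.26953125 <= 1, Kraft's inequality IS satisfied.
A prefix code with these lengths CAN exist.

Kraft sum = 0.26953125. Satisfied.


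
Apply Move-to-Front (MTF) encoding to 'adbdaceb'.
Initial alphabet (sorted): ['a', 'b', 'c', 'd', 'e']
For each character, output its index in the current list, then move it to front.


MTF encoding:
'a': index 0 in ['a', 'b', 'c', 'd', 'e'] -> ['a', 'b', 'c', 'd', 'e']
'd': index 3 in ['a', 'b', 'c', 'd', 'e'] -> ['d', 'a', 'b', 'c', 'e']
'b': index 2 in ['d', 'a', 'b', 'c', 'e'] -> ['b', 'd', 'a', 'c', 'e']
'd': index 1 in ['b', 'd', 'a', 'c', 'e'] -> ['d', 'b', 'a', 'c', 'e']
'a': index 2 in ['d', 'b', 'a', 'c', 'e'] -> ['a', 'd', 'b', 'c', 'e']
'c': index 3 in ['a', 'd', 'b', 'c', 'e'] -> ['c', 'a', 'd', 'b', 'e']
'e': index 4 in ['c', 'a', 'd', 'b', 'e'] -> ['e', 'c', 'a', 'd', 'b']
'b': index 4 in ['e', 'c', 'a', 'd', 'b'] -> ['b', 'e', 'c', 'a', 'd']


Output: [0, 3, 2, 1, 2, 3, 4, 4]


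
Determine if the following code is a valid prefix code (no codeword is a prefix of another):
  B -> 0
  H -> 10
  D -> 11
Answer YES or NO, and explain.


Checking each pair (does one codeword prefix another?):
  B='0' vs H='10': no prefix
  B='0' vs D='11': no prefix
  H='10' vs B='0': no prefix
  H='10' vs D='11': no prefix
  D='11' vs B='0': no prefix
  D='11' vs H='10': no prefix
No violation found over all pairs.

YES -- this is a valid prefix code. No codeword is a prefix of any other codeword.


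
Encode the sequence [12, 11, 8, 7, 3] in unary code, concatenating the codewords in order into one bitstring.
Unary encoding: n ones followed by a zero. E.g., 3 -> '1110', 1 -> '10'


Encode each number as n ones followed by a terminating 0:
  12 -> 1111111111110 (13 bits)
  11 -> 111111111110 (12 bits)
  8 -> 111111110 (9 bits)
  7 -> 11111110 (8 bits)
  3 -> 1110 (4 bits)
Total length = 13 + 12 + 9 + 8 + 4 = 46 bits.

Unary([12, 11, 8, 7, 3]) = 1111111111110111111111110111111110111111101110 (46 bits)


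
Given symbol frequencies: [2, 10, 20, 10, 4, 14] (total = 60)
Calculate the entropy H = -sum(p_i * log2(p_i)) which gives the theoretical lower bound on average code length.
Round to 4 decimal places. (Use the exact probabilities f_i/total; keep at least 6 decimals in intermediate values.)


Per-symbol terms -p_i * log2(p_i) with p_i = f_i/60:
  p = 2/60 = 0.033333: log2(p) = -4.906891, -p*log2(p) = 0.163563
  p = 10/60 = 0.166667: log2(p) = -2.584963, -p*log2(p) = 0.430827
  p = 20/60 = 0.333333: log2(p) = -1.584963, -p*log2(p) = 0.528321
  p = 10/60 = 0.166667: log2(p) = -2.584963, -p*log2(p) = 0.430827
  p = 4/60 = 0.066667: log2(p) = -3.906891, -p*log2(p) = 0.260459
  p = 14/60 = 0.233333: log2(p) = -2.099536, -p*log2(p) = 0.489892
H = 0.163563 + 0.430827 + 0.528321 + 0.430827 + 0.260459 + 0.489892 = 2.303889

H = 2.3039 bits/symbol


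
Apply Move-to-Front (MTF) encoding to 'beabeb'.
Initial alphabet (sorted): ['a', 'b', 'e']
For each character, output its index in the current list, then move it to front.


MTF encoding:
'b': index 1 in ['a', 'b', 'e'] -> ['b', 'a', 'e']
'e': index 2 in ['b', 'a', 'e'] -> ['e', 'b', 'a']
'a': index 2 in ['e', 'b', 'a'] -> ['a', 'e', 'b']
'b': index 2 in ['a', 'e', 'b'] -> ['b', 'a', 'e']
'e': index 2 in ['b', 'a', 'e'] -> ['e', 'b', 'a']
'b': index 1 in ['e', 'b', 'a'] -> ['b', 'e', 'a']


Output: [1, 2, 2, 2, 2, 1]


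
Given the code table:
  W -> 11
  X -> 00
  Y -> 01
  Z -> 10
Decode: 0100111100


Decoding:
01 -> Y
00 -> X
11 -> W
11 -> W
00 -> X


Result: YXWWX


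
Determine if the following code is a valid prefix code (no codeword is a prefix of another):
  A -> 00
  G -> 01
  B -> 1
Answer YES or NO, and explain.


Checking each pair (does one codeword prefix another?):
  A='00' vs G='01': no prefix
  A='00' vs B='1': no prefix
  G='01' vs A='00': no prefix
  G='01' vs B='1': no prefix
  B='1' vs A='00': no prefix
  B='1' vs G='01': no prefix
No violation found over all pairs.

YES -- this is a valid prefix code. No codeword is a prefix of any other codeword.


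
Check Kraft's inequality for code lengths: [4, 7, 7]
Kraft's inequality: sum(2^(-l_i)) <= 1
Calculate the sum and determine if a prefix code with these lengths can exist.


Sum = 2^(-4) + 2^(-7) + 2^(-7)
    = 0.0625 + 0.0078125 + 0.0078125
    = 10/128 = 0.078125
Since 0.078125 <= 1, Kraft's inequality IS satisfied.
A prefix code with these lengths CAN exist.

Kraft sum = 0.078125. Satisfied.


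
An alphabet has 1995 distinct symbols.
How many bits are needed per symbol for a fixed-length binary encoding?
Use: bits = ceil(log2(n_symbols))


log2(1995) = 10.9622
Bracket: 2^10 = 1024 < 1995 <= 2^11 = 2048
So ceil(log2(1995)) = 11

bits = ceil(log2(1995)) = ceil(10.9622) = 11 bits


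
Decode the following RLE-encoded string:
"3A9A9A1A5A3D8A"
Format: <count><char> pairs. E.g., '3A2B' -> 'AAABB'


Expanding each <count><char> pair:
  3A -> 'AAA'
  9A -> 'AAAAAAAAA'
  9A -> 'AAAAAAAAA'
  1A -> 'A'
  5A -> 'AAAAA'
  3D -> 'DDD'
  8A -> 'AAAAAAAA'

Decoded = AAAAAAAAAAAAAAAAAAAAAAAAAAADDDAAAAAAAA


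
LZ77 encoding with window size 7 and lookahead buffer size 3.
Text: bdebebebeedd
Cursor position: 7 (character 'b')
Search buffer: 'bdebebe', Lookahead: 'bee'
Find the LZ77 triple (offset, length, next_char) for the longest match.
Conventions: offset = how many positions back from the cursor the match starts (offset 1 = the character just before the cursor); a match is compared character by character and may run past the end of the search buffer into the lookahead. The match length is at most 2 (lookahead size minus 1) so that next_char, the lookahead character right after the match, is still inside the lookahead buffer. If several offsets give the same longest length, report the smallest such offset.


Try each offset into the search buffer:
  offset=1 (pos 6, char 'e'): match length 0
  offset=2 (pos 5, char 'b'): match length 2
  offset=3 (pos 4, char 'e'): match length 0
  offset=4 (pos 3, char 'b'): match length 2
  offset=5 (pos 2, char 'e'): match length 0
  offset=6 (pos 1, char 'd'): match length 0
  offset=7 (pos 0, char 'b'): match length 1
Longest match has length 2, found at offsets 2, 4; take the smallest, offset 2.
next_char = character at position 7 + 2 = 9 -> 'e'

Best match: offset=2, length=2 (matching 'be' starting at position 5)
LZ77 triple: (2, 2, 'e')


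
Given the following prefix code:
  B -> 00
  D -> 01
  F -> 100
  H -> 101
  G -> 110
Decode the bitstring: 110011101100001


Decoding step by step:
Bits 110 -> G
Bits 01 -> D
Bits 110 -> G
Bits 110 -> G
Bits 00 -> B
Bits 01 -> D


Decoded message: GDGGBD


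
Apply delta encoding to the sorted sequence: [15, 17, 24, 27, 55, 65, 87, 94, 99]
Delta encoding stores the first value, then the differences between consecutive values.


First value: 15
Deltas:
  17 - 15 = 2
  24 - 17 = 7
  27 - 24 = 3
  55 - 27 = 28
  65 - 55 = 10
  87 - 65 = 22
  94 - 87 = 7
  99 - 94 = 5


Delta encoded: [15, 2, 7, 3, 28, 10, 22, 7, 5]


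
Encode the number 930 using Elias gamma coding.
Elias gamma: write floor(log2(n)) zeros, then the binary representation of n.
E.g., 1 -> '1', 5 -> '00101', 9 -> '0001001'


num_bits = floor(log2(930)) + 1 = 10
leading_zeros = num_bits - 1 = 9
binary(930) = 1110100010

Elias gamma(930) = '000000000' + '1110100010' = 0000000001110100010 (19 bits)


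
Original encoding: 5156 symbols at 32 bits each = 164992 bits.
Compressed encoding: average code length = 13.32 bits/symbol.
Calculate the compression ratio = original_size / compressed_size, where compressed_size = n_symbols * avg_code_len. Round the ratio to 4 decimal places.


original_size = n_symbols * orig_bits = 5156 * 32 = 164992 bits
compressed_size = n_symbols * avg_code_len = 5156 * 13.32 = 68677.92 bits
ratio = original_size / compressed_size = 164992 / 68677.92 = 2.4024

Compression ratio = 2.4024


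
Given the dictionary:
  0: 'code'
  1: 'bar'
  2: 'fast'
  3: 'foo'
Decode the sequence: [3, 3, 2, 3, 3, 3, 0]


Look up each index in the dictionary:
  3 -> 'foo'
  3 -> 'foo'
  2 -> 'fast'
  3 -> 'foo'
  3 -> 'foo'
  3 -> 'foo'
  0 -> 'code'

Decoded: "foo foo fast foo foo foo code"


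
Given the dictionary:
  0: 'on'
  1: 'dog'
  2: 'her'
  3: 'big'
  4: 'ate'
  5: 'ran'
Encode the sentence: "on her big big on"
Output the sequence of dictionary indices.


Look up each word in the dictionary:
  'on' -> 0
  'her' -> 2
  'big' -> 3
  'big' -> 3
  'on' -> 0

Encoded: [0, 2, 3, 3, 0]


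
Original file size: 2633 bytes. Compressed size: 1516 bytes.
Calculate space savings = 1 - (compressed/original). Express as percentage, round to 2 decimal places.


ratio = compressed/original = 1516/2633 = 0.575769
savings = 1 - ratio = 1 - 0.575769 = 0.424231
as a percentage: 0.424231 * 100 = 42.42%

Space savings = 1 - 1516/2633 = 42.42%


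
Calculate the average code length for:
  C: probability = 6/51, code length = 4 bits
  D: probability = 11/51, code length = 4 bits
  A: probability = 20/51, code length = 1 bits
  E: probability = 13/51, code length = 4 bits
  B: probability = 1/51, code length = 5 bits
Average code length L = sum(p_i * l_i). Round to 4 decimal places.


Weighted contributions p_i * l_i:
  C: (6/51) * 4 = 24/51
  D: (11/51) * 4 = 44/51
  A: (20/51) * 1 = 20/51
  E: (13/51) * 4 = 52/51
  B: (1/51) * 5 = 5/51
Sum = (24 + 44 + 20 + 52 + 5)/51 = 145/51

L = 145/51 = 2.8431 bits/symbol


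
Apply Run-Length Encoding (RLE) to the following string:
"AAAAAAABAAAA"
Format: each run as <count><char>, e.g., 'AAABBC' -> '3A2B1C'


Scanning runs left to right:
  i=0: run of 'A' x 7 -> '7A'
  i=7: run of 'B' x 1 -> '1B'
  i=8: run of 'A' x 4 -> '4A'

RLE = 7A1B4A


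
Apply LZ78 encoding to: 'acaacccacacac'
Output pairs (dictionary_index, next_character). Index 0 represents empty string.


LZ78 encoding steps:
Dictionary: {0: ''}
Step 1: w='' (idx 0), next='a' -> output (0, 'a'), add 'a' as idx 1
Step 2: w='' (idx 0), next='c' -> output (0, 'c'), add 'c' as idx 2
Step 3: w='a' (idx 1), next='a' -> output (1, 'a'), add 'aa' as idx 3
Step 4: w='c' (idx 2), next='c' -> output (2, 'c'), add 'cc' as idx 4
Step 5: w='c' (idx 2), next='a' -> output (2, 'a'), add 'ca' as idx 5
Step 6: w='ca' (idx 5), next='c' -> output (5, 'c'), add 'cac' as idx 6
Step 7: w='a' (idx 1), next='c' -> output (1, 'c'), add 'ac' as idx 7


Encoded: [(0, 'a'), (0, 'c'), (1, 'a'), (2, 'c'), (2, 'a'), (5, 'c'), (1, 'c')]


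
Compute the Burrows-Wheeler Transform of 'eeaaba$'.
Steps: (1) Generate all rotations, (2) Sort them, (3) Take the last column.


Rotations (sorted):
  0: $eeaaba -> last char: a
  1: a$eeaab -> last char: b
  2: aaba$ee -> last char: e
  3: aba$eea -> last char: a
  4: ba$eeaa -> last char: a
  5: eaaba$e -> last char: e
  6: eeaaba$ -> last char: $


BWT = abeaae$


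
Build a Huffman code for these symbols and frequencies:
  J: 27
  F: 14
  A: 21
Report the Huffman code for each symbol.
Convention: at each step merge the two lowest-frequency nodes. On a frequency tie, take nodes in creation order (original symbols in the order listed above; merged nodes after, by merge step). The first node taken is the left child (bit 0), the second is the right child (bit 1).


Huffman tree construction:
Step 1: Merge F(14) + A(21) = 35
Step 2: Merge J(27) + (F+A)(35) = 62
Read each symbol's code off the tree from the root (left child = 0, right child = 1).

Codes:
  J: 0 (length 1)
  F: 10 (length 2)
  A: 11 (length 2)
Average code length: 97/62 = 1.5645 bits/symbol


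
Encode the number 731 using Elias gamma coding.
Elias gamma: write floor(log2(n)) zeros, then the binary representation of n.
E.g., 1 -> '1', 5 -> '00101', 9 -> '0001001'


num_bits = floor(log2(731)) + 1 = 10
leading_zeros = num_bits - 1 = 9
binary(731) = 1011011011

Elias gamma(731) = '000000000' + '1011011011' = 0000000001011011011 (19 bits)


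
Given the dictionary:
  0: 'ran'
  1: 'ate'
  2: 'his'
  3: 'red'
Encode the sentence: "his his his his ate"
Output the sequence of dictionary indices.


Look up each word in the dictionary:
  'his' -> 2
  'his' -> 2
  'his' -> 2
  'his' -> 2
  'ate' -> 1

Encoded: [2, 2, 2, 2, 1]


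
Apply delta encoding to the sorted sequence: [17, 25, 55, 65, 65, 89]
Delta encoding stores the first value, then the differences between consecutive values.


First value: 17
Deltas:
  25 - 17 = 8
  55 - 25 = 30
  65 - 55 = 10
  65 - 65 = 0
  89 - 65 = 24


Delta encoded: [17, 8, 30, 10, 0, 24]
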